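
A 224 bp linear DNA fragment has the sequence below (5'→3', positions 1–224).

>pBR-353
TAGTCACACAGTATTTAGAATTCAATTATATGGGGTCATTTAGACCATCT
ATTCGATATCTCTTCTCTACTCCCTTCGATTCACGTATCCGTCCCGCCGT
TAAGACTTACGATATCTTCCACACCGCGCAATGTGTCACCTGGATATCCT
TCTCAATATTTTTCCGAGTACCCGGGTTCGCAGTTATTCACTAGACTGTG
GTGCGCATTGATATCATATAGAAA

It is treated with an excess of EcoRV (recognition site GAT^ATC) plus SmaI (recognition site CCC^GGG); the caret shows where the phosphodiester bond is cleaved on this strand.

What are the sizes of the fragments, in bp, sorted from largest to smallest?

57, 56, 39, 32, 28, 12 bp

EcoRV sites (GATATC) start at positions 55, 111, 143, 210.
EcoRV cuts after base 3 of each site, so after positions 57, 113, 145, 212.
The SmaI site (CCCGGG) starts at position 171.
SmaI cuts after base 3 of each site, so after position 173.
Combined cut positions: 57, 113, 145, 173, 212.
Linear molecule, 5 cuts → 6 fragments:
  1–57 → 57 bp
  58–113 → 56 bp
  114–145 → 32 bp
  146–173 → 28 bp
  174–212 → 39 bp
  213–224 → 12 bp
Sorted largest to smallest: 57, 56, 39, 32, 28, 12 bp.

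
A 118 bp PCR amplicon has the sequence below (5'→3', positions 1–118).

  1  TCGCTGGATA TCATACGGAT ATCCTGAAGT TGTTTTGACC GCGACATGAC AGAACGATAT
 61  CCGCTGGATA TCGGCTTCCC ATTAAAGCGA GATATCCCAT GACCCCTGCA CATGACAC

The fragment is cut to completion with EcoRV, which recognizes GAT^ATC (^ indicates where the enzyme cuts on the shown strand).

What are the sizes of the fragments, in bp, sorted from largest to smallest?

38, 25, 24, 11, 11, 9 bp

EcoRV sites (GATATC) start at positions 7, 18, 56, 67, 91.
EcoRV cuts after base 3 of each site, so after positions 9, 20, 58, 69, 93.
Linear molecule, 5 cuts → 6 fragments:
  1–9 → 9 bp
  10–20 → 11 bp
  21–58 → 38 bp
  59–69 → 11 bp
  70–93 → 24 bp
  94–118 → 25 bp
Sorted largest to smallest: 38, 25, 24, 11, 11, 9 bp.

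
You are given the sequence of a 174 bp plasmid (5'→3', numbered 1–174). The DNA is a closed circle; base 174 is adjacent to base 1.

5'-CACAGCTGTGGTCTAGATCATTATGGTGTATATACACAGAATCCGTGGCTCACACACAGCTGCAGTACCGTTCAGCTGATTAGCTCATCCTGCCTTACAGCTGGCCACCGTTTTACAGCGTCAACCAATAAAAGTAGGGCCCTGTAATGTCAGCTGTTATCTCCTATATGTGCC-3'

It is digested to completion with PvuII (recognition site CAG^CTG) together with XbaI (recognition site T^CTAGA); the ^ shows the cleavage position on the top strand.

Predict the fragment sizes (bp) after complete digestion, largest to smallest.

PvuII sites (CAGCTG) start at positions 3, 57, 73, 98, 151.
PvuII cuts after base 3 of each site, so after positions 5, 59, 75, 100, 153.
The XbaI site (TCTAGA) starts at position 12.
XbaI cuts after the first base of each site, so after position 12.
Combined cut positions: 5, 12, 59, 75, 100, 153.
Circular molecule, 6 cuts → 6 fragments:
  6–12 → 7 bp
  13–59 → 47 bp
  60–75 → 16 bp
  76–100 → 25 bp
  101–153 → 53 bp
  154–174 then 1–5 → 21 + 5 = 26 bp
Sorted largest to smallest: 53, 47, 26, 25, 16, 7 bp.

53, 47, 26, 25, 16, 7 bp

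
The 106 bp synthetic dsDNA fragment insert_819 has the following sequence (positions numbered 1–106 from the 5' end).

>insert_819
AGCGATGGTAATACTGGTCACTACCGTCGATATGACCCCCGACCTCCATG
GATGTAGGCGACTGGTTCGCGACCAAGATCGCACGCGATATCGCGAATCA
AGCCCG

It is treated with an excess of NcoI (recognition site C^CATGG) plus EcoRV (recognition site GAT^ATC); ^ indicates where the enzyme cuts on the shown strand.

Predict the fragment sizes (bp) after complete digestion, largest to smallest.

The NcoI site (CCATGG) starts at position 46.
NcoI cuts after the first base of each site, so after position 46.
The EcoRV site (GATATC) starts at position 87.
EcoRV cuts after base 3 of each site, so after position 89.
Combined cut positions: 46, 89.
Linear molecule, 2 cuts → 3 fragments:
  1–46 → 46 bp
  47–89 → 43 bp
  90–106 → 17 bp
Sorted largest to smallest: 46, 43, 17 bp.

46, 43, 17 bp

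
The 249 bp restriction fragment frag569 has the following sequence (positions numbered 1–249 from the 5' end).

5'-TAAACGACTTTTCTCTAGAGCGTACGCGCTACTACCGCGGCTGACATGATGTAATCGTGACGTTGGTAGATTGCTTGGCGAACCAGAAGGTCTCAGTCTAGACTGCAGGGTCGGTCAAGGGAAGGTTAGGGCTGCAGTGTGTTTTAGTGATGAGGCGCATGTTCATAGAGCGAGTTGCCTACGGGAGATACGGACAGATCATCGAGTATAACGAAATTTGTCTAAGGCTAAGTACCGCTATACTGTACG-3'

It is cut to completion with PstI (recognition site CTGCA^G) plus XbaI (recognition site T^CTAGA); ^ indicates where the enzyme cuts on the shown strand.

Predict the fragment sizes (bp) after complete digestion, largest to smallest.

113, 83, 29, 14, 10 bp

PstI sites (CTGCAG) start at positions 103, 132.
PstI cuts after base 5 of each site (before the last base), so after positions 107, 136.
XbaI sites (TCTAGA) start at positions 14, 97.
XbaI cuts after the first base of each site, so after positions 14, 97.
Combined cut positions: 14, 97, 107, 136.
Linear molecule, 4 cuts → 5 fragments:
  1–14 → 14 bp
  15–97 → 83 bp
  98–107 → 10 bp
  108–136 → 29 bp
  137–249 → 113 bp
Sorted largest to smallest: 113, 83, 29, 14, 10 bp.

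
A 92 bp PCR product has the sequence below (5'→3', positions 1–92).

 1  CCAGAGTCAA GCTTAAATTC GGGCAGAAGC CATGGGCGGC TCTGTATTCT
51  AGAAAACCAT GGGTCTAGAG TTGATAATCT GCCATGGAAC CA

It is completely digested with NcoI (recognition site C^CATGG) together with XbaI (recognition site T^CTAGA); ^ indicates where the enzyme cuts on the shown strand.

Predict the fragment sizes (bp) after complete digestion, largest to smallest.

NcoI sites (CCATGG) start at positions 30, 57, 82.
NcoI cuts after the first base of each site, so after positions 30, 57, 82.
XbaI sites (TCTAGA) start at positions 48, 64.
XbaI cuts after the first base of each site, so after positions 48, 64.
Combined cut positions: 30, 48, 57, 64, 82.
Linear molecule, 5 cuts → 6 fragments:
  1–30 → 30 bp
  31–48 → 18 bp
  49–57 → 9 bp
  58–64 → 7 bp
  65–82 → 18 bp
  83–92 → 10 bp
Sorted largest to smallest: 30, 18, 18, 10, 9, 7 bp.

30, 18, 18, 10, 9, 7 bp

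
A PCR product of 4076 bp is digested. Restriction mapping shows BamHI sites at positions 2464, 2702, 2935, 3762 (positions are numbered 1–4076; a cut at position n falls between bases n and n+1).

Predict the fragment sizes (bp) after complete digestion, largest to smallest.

Linear molecule, 4 cuts → 5 fragments:
  2464 − 0 = 2464 bp
  2702 − 2464 = 238 bp
  2935 − 2702 = 233 bp
  3762 − 2935 = 827 bp
  4076 − 3762 = 314 bp
Sorted largest to smallest: 2464, 827, 314, 238, 233 bp.

2464, 827, 314, 238, 233 bp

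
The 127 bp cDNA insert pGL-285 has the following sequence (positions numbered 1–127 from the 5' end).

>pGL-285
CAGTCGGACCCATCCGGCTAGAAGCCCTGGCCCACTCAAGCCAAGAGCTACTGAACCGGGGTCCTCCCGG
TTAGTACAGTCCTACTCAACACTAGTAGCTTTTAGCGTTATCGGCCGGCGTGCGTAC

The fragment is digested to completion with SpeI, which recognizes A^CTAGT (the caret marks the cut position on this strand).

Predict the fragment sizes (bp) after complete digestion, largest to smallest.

The SpeI site (ACTAGT) starts at position 91.
SpeI cuts after the first base of each site, so after position 91.
Linear molecule, 1 cut → 2 fragments:
  1–91 → 91 bp
  92–127 → 36 bp
Sorted largest to smallest: 91, 36 bp.

91, 36 bp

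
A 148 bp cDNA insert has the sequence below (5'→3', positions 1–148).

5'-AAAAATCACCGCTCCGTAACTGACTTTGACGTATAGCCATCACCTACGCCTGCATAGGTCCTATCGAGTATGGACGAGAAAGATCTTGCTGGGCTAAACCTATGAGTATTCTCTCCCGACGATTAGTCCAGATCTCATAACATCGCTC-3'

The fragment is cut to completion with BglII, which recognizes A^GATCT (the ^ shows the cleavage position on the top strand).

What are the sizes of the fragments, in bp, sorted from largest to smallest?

81, 49, 18 bp

BglII sites (AGATCT) start at positions 81, 130.
BglII cuts after the first base of each site, so after positions 81, 130.
Linear molecule, 2 cuts → 3 fragments:
  1–81 → 81 bp
  82–130 → 49 bp
  131–148 → 18 bp
Sorted largest to smallest: 81, 49, 18 bp.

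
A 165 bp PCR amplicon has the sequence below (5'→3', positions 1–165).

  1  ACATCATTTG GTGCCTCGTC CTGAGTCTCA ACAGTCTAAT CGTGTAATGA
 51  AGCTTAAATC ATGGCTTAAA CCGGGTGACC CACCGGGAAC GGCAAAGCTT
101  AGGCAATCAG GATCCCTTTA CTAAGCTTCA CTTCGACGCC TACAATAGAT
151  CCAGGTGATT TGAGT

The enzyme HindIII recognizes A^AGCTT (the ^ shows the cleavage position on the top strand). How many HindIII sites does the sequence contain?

3

AAGCTT occurs starting at positions 50, 95, 123.
HindIII cuts at 3 sites.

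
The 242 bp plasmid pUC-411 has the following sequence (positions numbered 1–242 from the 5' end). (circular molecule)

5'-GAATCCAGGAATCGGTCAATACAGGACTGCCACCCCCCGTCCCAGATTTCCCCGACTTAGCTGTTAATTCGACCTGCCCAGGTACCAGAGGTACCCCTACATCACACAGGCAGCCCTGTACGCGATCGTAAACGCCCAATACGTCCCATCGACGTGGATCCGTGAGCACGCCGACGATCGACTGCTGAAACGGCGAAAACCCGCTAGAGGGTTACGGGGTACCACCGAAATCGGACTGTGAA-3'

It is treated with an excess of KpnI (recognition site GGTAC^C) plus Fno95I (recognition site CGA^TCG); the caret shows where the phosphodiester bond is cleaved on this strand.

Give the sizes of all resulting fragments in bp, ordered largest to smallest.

105, 52, 45, 31, 9 bp

KpnI sites (GGTACC) start at positions 81, 90, 218.
KpnI cuts after base 5 of each site (before the last base), so after positions 85, 94, 222.
Fno95I sites (CGATCG) start at positions 123, 175.
Fno95I cuts after base 3 of each site, so after positions 125, 177.
Combined cut positions: 85, 94, 125, 177, 222.
Circular molecule, 5 cuts → 5 fragments:
  86–94 → 9 bp
  95–125 → 31 bp
  126–177 → 52 bp
  178–222 → 45 bp
  223–242 then 1–85 → 20 + 85 = 105 bp
Sorted largest to smallest: 105, 52, 45, 31, 9 bp.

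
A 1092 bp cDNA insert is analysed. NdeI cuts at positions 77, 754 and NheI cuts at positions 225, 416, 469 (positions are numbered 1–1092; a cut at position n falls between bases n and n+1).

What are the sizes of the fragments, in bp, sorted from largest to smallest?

Combined cut positions (sorted): 77, 225, 416, 469, 754.
Linear molecule, 5 cuts → 6 fragments:
  77 − 0 = 77 bp
  225 − 77 = 148 bp
  416 − 225 = 191 bp
  469 − 416 = 53 bp
  754 − 469 = 285 bp
  1092 − 754 = 338 bp
Sorted largest to smallest: 338, 285, 191, 148, 77, 53 bp.

338, 285, 191, 148, 77, 53 bp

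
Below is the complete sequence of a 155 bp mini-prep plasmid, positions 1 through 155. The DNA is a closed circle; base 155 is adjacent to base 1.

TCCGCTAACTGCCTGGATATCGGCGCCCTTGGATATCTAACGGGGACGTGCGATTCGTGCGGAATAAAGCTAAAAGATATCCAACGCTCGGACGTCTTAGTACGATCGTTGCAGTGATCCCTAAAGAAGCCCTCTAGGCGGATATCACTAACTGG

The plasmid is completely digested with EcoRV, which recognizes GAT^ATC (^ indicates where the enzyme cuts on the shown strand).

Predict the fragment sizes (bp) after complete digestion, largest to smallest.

65, 44, 30, 16 bp

EcoRV sites (GATATC) start at positions 16, 32, 76, 141.
EcoRV cuts after base 3 of each site, so after positions 18, 34, 78, 143.
Circular molecule, 4 cuts → 4 fragments:
  19–34 → 16 bp
  35–78 → 44 bp
  79–143 → 65 bp
  144–155 then 1–18 → 12 + 18 = 30 bp
Sorted largest to smallest: 65, 44, 30, 16 bp.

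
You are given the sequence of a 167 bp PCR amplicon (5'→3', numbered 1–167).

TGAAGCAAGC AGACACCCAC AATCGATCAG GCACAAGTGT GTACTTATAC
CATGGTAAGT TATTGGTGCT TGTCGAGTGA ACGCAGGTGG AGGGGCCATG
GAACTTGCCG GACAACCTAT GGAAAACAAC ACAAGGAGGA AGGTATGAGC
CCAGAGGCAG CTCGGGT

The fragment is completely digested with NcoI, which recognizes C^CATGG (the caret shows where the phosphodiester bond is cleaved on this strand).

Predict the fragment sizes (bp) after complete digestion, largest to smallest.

NcoI sites (CCATGG) start at positions 50, 96.
NcoI cuts after the first base of each site, so after positions 50, 96.
Linear molecule, 2 cuts → 3 fragments:
  1–50 → 50 bp
  51–96 → 46 bp
  97–167 → 71 bp
Sorted largest to smallest: 71, 50, 46 bp.

71, 50, 46 bp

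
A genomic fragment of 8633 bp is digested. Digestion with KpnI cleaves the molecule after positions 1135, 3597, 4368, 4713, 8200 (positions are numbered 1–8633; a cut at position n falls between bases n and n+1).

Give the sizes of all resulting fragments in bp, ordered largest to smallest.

Linear molecule, 5 cuts → 6 fragments:
  1135 − 0 = 1135 bp
  3597 − 1135 = 2462 bp
  4368 − 3597 = 771 bp
  4713 − 4368 = 345 bp
  8200 − 4713 = 3487 bp
  8633 − 8200 = 433 bp
Sorted largest to smallest: 3487, 2462, 1135, 771, 433, 345 bp.

3487, 2462, 1135, 771, 433, 345 bp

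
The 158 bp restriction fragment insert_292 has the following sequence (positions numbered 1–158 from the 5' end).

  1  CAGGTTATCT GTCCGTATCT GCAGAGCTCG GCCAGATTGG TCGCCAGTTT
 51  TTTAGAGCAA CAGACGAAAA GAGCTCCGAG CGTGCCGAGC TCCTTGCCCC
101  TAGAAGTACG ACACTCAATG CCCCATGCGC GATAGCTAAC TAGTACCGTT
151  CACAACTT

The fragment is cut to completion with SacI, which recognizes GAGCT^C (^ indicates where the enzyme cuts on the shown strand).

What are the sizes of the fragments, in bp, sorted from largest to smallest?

67, 47, 28, 16 bp

SacI sites (GAGCTC) start at positions 24, 71, 87.
SacI cuts after base 5 of each site (before the last base), so after positions 28, 75, 91.
Linear molecule, 3 cuts → 4 fragments:
  1–28 → 28 bp
  29–75 → 47 bp
  76–91 → 16 bp
  92–158 → 67 bp
Sorted largest to smallest: 67, 47, 28, 16 bp.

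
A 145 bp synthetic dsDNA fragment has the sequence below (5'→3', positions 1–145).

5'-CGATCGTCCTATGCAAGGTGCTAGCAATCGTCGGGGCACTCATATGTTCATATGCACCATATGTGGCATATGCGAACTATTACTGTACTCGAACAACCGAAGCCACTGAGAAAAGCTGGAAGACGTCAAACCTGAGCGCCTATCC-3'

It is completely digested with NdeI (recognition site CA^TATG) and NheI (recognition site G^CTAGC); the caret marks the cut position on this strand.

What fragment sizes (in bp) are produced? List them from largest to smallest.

NdeI sites (CATATG) start at positions 41, 49, 58, 67.
NdeI cuts after base 2 of each site, so after positions 42, 50, 59, 68.
The NheI site (GCTAGC) starts at position 20.
NheI cuts after the first base of each site, so after position 20.
Combined cut positions: 20, 42, 50, 59, 68.
Linear molecule, 5 cuts → 6 fragments:
  1–20 → 20 bp
  21–42 → 22 bp
  43–50 → 8 bp
  51–59 → 9 bp
  60–68 → 9 bp
  69–145 → 77 bp
Sorted largest to smallest: 77, 22, 20, 9, 9, 8 bp.

77, 22, 20, 9, 9, 8 bp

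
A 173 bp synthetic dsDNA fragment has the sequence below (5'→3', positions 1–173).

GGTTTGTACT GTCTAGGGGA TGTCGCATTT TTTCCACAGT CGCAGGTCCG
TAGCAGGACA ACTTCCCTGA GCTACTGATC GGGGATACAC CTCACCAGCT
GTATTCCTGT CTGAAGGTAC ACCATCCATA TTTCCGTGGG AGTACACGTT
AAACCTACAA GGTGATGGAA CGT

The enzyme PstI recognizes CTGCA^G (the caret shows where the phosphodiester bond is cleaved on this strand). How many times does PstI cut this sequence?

0

No occurrence of CTGCAG is present in the sequence.
PstI does not cut: 0 sites.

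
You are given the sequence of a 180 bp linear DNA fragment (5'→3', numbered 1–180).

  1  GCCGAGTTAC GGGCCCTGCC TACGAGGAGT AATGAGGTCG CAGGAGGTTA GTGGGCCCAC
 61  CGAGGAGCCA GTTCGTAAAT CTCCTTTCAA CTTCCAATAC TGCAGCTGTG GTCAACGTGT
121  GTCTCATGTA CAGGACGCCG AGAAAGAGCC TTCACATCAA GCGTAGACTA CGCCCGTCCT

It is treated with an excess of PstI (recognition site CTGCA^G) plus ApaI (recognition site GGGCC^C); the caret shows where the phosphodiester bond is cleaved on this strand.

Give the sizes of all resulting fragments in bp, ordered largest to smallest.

76, 47, 42, 15 bp

The PstI site (CTGCAG) starts at position 100.
PstI cuts after base 5 of each site (before the last base), so after position 104.
ApaI sites (GGGCCC) start at positions 11, 53.
ApaI cuts after base 5 of each site (before the last base), so after positions 15, 57.
Combined cut positions: 15, 57, 104.
Linear molecule, 3 cuts → 4 fragments:
  1–15 → 15 bp
  16–57 → 42 bp
  58–104 → 47 bp
  105–180 → 76 bp
Sorted largest to smallest: 76, 47, 42, 15 bp.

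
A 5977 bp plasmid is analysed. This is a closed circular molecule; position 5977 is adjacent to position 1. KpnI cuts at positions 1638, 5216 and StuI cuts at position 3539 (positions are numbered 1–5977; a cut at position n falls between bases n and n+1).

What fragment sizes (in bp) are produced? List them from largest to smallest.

2399, 1901, 1677 bp

Combined cut positions (sorted): 1638, 3539, 5216.
Circular molecule, 3 cuts → 3 fragments:
  3539 − 1638 = 1901 bp
  5216 − 3539 = 1677 bp
  wrap: 5977 − 5216 + 1638 = 2399 bp
Sorted largest to smallest: 2399, 1901, 1677 bp.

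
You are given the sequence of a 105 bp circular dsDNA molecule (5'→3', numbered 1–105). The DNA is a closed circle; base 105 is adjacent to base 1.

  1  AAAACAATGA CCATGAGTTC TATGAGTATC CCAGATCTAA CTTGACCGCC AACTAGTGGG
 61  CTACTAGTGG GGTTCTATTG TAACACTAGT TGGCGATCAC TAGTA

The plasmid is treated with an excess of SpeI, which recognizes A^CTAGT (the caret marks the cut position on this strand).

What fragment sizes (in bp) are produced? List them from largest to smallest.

SpeI sites (ACTAGT) start at positions 52, 63, 85, 99.
SpeI cuts after the first base of each site, so after positions 52, 63, 85, 99.
Circular molecule, 4 cuts → 4 fragments:
  53–63 → 11 bp
  64–85 → 22 bp
  86–99 → 14 bp
  100–105 then 1–52 → 6 + 52 = 58 bp
Sorted largest to smallest: 58, 22, 14, 11 bp.

58, 22, 14, 11 bp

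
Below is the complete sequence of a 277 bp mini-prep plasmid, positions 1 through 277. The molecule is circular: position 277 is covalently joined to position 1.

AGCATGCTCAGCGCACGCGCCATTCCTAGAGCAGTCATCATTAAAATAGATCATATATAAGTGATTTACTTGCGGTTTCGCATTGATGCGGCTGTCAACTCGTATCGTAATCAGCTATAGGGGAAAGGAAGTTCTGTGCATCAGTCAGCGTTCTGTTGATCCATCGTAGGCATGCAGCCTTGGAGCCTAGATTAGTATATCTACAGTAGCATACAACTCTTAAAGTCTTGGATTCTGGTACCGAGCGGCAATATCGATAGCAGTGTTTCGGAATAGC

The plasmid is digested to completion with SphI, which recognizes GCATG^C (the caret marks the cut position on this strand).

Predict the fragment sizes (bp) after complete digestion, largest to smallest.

168, 109 bp

SphI sites (GCATGC) start at positions 2, 170.
SphI cuts after base 5 of each site (before the last base), so after positions 6, 174.
Circular molecule, 2 cuts → 2 fragments:
  7–174 → 168 bp
  175–277 then 1–6 → 103 + 6 = 109 bp
Sorted largest to smallest: 168, 109 bp.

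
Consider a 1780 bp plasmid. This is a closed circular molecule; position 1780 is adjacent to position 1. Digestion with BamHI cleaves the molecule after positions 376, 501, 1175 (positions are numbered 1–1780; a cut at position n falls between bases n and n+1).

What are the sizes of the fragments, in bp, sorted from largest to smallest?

Circular molecule, 3 cuts → 3 fragments:
  501 − 376 = 125 bp
  1175 − 501 = 674 bp
  wrap: 1780 − 1175 + 376 = 981 bp
Sorted largest to smallest: 981, 674, 125 bp.

981, 674, 125 bp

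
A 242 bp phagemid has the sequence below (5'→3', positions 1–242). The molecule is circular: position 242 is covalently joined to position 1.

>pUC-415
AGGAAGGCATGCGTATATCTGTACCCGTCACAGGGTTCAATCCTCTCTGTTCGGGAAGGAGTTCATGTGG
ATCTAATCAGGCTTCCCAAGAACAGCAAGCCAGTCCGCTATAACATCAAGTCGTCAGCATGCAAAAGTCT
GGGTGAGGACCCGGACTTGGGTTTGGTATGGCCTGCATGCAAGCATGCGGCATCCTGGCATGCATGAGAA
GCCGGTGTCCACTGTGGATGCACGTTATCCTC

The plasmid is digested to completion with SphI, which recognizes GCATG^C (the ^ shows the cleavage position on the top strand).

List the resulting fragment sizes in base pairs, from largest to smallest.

SphI sites (GCATGC) start at positions 7, 127, 175, 183, 198.
SphI cuts after base 5 of each site (before the last base), so after positions 11, 131, 179, 187, 202.
Circular molecule, 5 cuts → 5 fragments:
  12–131 → 120 bp
  132–179 → 48 bp
  180–187 → 8 bp
  188–202 → 15 bp
  203–242 then 1–11 → 40 + 11 = 51 bp
Sorted largest to smallest: 120, 51, 48, 15, 8 bp.

120, 51, 48, 15, 8 bp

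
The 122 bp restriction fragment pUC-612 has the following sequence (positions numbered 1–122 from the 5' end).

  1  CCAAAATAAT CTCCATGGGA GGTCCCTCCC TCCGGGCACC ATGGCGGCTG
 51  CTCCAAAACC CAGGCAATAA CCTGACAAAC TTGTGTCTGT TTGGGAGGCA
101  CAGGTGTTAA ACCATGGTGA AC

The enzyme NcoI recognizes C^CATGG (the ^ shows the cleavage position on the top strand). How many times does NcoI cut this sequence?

3

CCATGG occurs starting at positions 13, 39, 112.
NcoI cuts at 3 sites.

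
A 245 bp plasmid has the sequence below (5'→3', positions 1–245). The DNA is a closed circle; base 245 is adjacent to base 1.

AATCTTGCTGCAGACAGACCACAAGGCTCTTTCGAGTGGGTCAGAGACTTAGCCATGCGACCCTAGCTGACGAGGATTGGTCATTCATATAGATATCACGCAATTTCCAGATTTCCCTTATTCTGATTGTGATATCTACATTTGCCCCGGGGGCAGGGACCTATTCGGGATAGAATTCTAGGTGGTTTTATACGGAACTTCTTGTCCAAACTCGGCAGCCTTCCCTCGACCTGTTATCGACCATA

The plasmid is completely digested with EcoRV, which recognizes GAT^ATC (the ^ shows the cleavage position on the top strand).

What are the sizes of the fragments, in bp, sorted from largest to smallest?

206, 39 bp

EcoRV sites (GATATC) start at positions 92, 131.
EcoRV cuts after base 3 of each site, so after positions 94, 133.
Circular molecule, 2 cuts → 2 fragments:
  95–133 → 39 bp
  134–245 then 1–94 → 112 + 94 = 206 bp
Sorted largest to smallest: 206, 39 bp.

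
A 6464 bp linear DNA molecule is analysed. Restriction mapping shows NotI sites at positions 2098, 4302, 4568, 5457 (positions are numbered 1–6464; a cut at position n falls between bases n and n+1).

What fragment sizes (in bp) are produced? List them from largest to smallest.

Linear molecule, 4 cuts → 5 fragments:
  2098 − 0 = 2098 bp
  4302 − 2098 = 2204 bp
  4568 − 4302 = 266 bp
  5457 − 4568 = 889 bp
  6464 − 5457 = 1007 bp
Sorted largest to smallest: 2204, 2098, 1007, 889, 266 bp.

2204, 2098, 1007, 889, 266 bp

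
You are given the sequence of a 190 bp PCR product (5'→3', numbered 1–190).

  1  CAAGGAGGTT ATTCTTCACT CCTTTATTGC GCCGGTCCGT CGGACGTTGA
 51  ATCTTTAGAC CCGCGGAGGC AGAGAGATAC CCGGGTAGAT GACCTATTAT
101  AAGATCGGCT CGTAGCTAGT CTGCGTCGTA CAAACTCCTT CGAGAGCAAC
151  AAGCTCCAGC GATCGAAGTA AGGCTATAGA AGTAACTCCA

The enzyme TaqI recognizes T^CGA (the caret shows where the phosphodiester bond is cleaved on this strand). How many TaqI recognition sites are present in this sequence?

TCGA occurs starting at positions 140, 163.
TaqI cuts at 2 sites.

2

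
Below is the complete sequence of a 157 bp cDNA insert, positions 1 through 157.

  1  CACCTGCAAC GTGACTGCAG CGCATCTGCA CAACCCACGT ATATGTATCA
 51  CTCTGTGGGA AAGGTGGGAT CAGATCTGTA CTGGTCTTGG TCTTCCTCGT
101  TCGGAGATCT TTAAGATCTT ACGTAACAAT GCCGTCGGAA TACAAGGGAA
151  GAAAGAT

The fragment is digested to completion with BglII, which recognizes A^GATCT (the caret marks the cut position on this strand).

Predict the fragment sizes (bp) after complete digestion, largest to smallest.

BglII sites (AGATCT) start at positions 72, 105, 114.
BglII cuts after the first base of each site, so after positions 72, 105, 114.
Linear molecule, 3 cuts → 4 fragments:
  1–72 → 72 bp
  73–105 → 33 bp
  106–114 → 9 bp
  115–157 → 43 bp
Sorted largest to smallest: 72, 43, 33, 9 bp.

72, 43, 33, 9 bp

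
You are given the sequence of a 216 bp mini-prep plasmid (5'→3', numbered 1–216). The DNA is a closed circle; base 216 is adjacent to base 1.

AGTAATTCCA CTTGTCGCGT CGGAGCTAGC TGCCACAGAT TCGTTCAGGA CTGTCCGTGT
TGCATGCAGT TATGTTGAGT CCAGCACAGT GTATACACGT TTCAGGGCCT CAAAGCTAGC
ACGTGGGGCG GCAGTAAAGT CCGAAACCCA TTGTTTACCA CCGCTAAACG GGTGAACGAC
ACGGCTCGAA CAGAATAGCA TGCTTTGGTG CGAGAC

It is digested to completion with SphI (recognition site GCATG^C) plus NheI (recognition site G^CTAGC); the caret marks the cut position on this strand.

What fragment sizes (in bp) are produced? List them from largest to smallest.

SphI sites (GCATGC) start at positions 62, 198.
SphI cuts after base 5 of each site (before the last base), so after positions 66, 202.
NheI sites (GCTAGC) start at positions 25, 115.
NheI cuts after the first base of each site, so after positions 25, 115.
Combined cut positions: 25, 66, 115, 202.
Circular molecule, 4 cuts → 4 fragments:
  26–66 → 41 bp
  67–115 → 49 bp
  116–202 → 87 bp
  203–216 then 1–25 → 14 + 25 = 39 bp
Sorted largest to smallest: 87, 49, 41, 39 bp.

87, 49, 41, 39 bp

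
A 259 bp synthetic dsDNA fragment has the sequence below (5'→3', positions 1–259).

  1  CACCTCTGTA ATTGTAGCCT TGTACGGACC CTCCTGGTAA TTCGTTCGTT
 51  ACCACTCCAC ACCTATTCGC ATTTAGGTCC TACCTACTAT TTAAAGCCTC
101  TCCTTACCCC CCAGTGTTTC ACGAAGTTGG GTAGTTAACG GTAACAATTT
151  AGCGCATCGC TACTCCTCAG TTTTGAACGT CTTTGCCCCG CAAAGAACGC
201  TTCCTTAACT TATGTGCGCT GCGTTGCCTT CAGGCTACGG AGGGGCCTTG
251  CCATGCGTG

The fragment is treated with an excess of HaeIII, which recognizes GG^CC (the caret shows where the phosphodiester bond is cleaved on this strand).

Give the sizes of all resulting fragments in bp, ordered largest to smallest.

The HaeIII site (GGCC) starts at position 244.
HaeIII cuts after base 2 of each site, so after position 245.
Linear molecule, 1 cut → 2 fragments:
  1–245 → 245 bp
  246–259 → 14 bp
Sorted largest to smallest: 245, 14 bp.

245, 14 bp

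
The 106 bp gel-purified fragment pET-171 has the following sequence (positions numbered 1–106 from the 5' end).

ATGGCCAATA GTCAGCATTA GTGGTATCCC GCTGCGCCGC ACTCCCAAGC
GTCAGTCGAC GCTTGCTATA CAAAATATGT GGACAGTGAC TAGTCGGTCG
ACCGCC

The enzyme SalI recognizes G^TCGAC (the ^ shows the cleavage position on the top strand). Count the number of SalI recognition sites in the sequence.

GTCGAC occurs starting at positions 55, 97.
SalI cuts at 2 sites.

2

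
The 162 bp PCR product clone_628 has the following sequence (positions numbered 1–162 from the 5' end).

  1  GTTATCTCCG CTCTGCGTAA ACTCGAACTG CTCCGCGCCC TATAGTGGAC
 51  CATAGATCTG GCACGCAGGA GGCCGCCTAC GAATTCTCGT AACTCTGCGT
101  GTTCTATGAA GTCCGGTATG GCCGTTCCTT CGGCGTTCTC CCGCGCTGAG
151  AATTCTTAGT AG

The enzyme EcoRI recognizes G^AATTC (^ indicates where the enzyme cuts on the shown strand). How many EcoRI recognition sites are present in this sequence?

GAATTC occurs starting at positions 81, 150.
EcoRI cuts at 2 sites.

2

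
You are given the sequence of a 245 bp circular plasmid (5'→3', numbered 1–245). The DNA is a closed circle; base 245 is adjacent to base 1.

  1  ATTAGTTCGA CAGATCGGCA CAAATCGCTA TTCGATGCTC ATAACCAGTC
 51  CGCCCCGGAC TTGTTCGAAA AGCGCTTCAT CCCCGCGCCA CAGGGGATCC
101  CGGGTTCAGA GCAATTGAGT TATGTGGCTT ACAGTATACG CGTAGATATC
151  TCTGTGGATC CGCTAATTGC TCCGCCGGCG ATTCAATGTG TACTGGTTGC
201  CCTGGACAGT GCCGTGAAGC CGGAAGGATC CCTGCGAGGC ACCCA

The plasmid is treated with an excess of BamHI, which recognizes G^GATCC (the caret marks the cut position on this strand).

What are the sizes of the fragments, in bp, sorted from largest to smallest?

114, 70, 61 bp

BamHI sites (GGATCC) start at positions 95, 156, 226.
BamHI cuts after the first base of each site, so after positions 95, 156, 226.
Circular molecule, 3 cuts → 3 fragments:
  96–156 → 61 bp
  157–226 → 70 bp
  227–245 then 1–95 → 19 + 95 = 114 bp
Sorted largest to smallest: 114, 70, 61 bp.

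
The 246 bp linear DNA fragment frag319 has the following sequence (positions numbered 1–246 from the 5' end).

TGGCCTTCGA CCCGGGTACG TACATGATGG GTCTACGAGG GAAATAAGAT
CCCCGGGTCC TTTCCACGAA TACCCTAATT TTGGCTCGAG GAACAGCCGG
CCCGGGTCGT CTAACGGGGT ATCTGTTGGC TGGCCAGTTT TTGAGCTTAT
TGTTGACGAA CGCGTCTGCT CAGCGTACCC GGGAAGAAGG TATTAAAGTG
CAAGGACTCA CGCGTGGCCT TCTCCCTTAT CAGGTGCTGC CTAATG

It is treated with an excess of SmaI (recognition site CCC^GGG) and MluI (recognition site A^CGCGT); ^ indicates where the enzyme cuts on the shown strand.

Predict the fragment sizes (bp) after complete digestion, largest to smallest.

SmaI sites (CCCGGG) start at positions 11, 52, 101, 178.
SmaI cuts after base 3 of each site, so after positions 13, 54, 103, 180.
MluI sites (ACGCGT) start at positions 160, 210.
MluI cuts after the first base of each site, so after positions 160, 210.
Combined cut positions: 13, 54, 103, 160, 180, 210.
Linear molecule, 6 cuts → 7 fragments:
  1–13 → 13 bp
  14–54 → 41 bp
  55–103 → 49 bp
  104–160 → 57 bp
  161–180 → 20 bp
  181–210 → 30 bp
  211–246 → 36 bp
Sorted largest to smallest: 57, 49, 41, 36, 30, 20, 13 bp.

57, 49, 41, 36, 30, 20, 13 bp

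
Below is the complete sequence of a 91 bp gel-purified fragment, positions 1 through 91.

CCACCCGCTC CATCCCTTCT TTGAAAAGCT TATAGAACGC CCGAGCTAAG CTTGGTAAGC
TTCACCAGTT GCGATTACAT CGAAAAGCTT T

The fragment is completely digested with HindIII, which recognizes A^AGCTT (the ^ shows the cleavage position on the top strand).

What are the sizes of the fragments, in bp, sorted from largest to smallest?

28, 26, 22, 9, 6 bp

HindIII sites (AAGCTT) start at positions 26, 48, 57, 85.
HindIII cuts after the first base of each site, so after positions 26, 48, 57, 85.
Linear molecule, 4 cuts → 5 fragments:
  1–26 → 26 bp
  27–48 → 22 bp
  49–57 → 9 bp
  58–85 → 28 bp
  86–91 → 6 bp
Sorted largest to smallest: 28, 26, 22, 9, 6 bp.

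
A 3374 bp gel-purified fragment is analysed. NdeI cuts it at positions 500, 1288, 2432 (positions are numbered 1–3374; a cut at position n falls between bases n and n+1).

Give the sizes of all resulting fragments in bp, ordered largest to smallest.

1144, 942, 788, 500 bp

Linear molecule, 3 cuts → 4 fragments:
  500 − 0 = 500 bp
  1288 − 500 = 788 bp
  2432 − 1288 = 1144 bp
  3374 − 2432 = 942 bp
Sorted largest to smallest: 1144, 942, 788, 500 bp.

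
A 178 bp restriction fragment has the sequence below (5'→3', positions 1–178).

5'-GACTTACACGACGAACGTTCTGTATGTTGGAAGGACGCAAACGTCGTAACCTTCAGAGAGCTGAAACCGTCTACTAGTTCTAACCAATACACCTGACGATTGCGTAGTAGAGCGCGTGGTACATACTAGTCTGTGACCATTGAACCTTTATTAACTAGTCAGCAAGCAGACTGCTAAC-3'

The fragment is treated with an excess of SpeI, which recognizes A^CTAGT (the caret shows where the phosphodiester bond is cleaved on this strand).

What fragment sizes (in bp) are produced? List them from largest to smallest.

SpeI sites (ACTAGT) start at positions 73, 125, 154.
SpeI cuts after the first base of each site, so after positions 73, 125, 154.
Linear molecule, 3 cuts → 4 fragments:
  1–73 → 73 bp
  74–125 → 52 bp
  126–154 → 29 bp
  155–178 → 24 bp
Sorted largest to smallest: 73, 52, 29, 24 bp.

73, 52, 29, 24 bp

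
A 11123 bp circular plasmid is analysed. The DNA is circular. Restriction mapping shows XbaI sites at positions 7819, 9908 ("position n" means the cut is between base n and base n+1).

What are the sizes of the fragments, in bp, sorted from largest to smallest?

9034, 2089 bp

Circular molecule, 2 cuts → 2 fragments:
  9908 − 7819 = 2089 bp
  wrap: 11123 − 9908 + 7819 = 9034 bp
Sorted largest to smallest: 9034, 2089 bp.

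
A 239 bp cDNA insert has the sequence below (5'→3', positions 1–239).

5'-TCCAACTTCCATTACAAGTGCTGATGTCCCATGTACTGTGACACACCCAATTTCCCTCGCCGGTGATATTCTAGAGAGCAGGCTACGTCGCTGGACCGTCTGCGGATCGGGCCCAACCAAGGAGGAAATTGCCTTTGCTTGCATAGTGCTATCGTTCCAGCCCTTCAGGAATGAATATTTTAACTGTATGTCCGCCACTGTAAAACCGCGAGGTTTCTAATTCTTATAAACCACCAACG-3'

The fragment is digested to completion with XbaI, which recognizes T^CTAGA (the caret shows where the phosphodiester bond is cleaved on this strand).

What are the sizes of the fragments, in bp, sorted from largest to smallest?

The XbaI site (TCTAGA) starts at position 70.
XbaI cuts after the first base of each site, so after position 70.
Linear molecule, 1 cut → 2 fragments:
  1–70 → 70 bp
  71–239 → 169 bp
Sorted largest to smallest: 169, 70 bp.

169, 70 bp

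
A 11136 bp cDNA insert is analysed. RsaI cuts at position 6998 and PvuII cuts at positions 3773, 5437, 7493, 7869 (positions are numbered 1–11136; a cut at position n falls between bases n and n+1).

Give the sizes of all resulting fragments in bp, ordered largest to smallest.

3773, 3267, 1664, 1561, 495, 376 bp

Combined cut positions (sorted): 3773, 5437, 6998, 7493, 7869.
Linear molecule, 5 cuts → 6 fragments:
  3773 − 0 = 3773 bp
  5437 − 3773 = 1664 bp
  6998 − 5437 = 1561 bp
  7493 − 6998 = 495 bp
  7869 − 7493 = 376 bp
  11136 − 7869 = 3267 bp
Sorted largest to smallest: 3773, 3267, 1664, 1561, 495, 376 bp.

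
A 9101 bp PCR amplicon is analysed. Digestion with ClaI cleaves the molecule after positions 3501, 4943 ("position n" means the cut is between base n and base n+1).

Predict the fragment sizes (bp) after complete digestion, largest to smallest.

4158, 3501, 1442 bp

Linear molecule, 2 cuts → 3 fragments:
  3501 − 0 = 3501 bp
  4943 − 3501 = 1442 bp
  9101 − 4943 = 4158 bp
Sorted largest to smallest: 4158, 3501, 1442 bp.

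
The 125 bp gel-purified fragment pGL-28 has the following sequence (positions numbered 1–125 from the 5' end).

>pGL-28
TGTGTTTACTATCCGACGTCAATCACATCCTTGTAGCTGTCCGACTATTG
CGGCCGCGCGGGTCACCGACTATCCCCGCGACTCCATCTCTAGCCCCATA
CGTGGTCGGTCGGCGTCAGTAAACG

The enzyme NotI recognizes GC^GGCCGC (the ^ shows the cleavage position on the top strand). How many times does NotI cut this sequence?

GCGGCCGC occurs starting at position 50.
NotI cuts at 1 site.

1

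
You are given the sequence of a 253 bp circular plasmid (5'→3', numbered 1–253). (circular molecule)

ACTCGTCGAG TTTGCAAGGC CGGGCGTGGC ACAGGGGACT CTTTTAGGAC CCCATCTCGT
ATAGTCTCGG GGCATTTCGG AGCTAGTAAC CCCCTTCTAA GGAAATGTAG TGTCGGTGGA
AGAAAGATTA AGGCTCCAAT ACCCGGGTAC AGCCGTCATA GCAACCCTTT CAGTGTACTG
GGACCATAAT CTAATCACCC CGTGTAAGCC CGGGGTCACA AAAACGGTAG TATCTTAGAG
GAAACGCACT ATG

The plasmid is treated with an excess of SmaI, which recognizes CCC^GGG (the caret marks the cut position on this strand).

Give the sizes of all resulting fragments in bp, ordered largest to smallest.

186, 67 bp

SmaI sites (CCCGGG) start at positions 142, 209.
SmaI cuts after base 3 of each site, so after positions 144, 211.
Circular molecule, 2 cuts → 2 fragments:
  145–211 → 67 bp
  212–253 then 1–144 → 42 + 144 = 186 bp
Sorted largest to smallest: 186, 67 bp.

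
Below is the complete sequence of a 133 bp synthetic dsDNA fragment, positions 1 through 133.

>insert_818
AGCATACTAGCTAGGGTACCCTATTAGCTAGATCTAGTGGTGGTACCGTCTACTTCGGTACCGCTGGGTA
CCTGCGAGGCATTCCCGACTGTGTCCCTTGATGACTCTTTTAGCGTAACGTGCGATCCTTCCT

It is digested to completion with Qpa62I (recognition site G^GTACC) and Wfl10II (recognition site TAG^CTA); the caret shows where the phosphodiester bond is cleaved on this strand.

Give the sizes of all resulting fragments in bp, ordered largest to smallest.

Qpa62I sites (GGTACC) start at positions 15, 42, 57, 67.
Qpa62I cuts after the first base of each site, so after positions 15, 42, 57, 67.
Wfl10II sites (TAGCTA) start at positions 8, 25.
Wfl10II cuts after base 3 of each site, so after positions 10, 27.
Combined cut positions: 10, 15, 27, 42, 57, 67.
Linear molecule, 6 cuts → 7 fragments:
  1–10 → 10 bp
  11–15 → 5 bp
  16–27 → 12 bp
  28–42 → 15 bp
  43–57 → 15 bp
  58–67 → 10 bp
  68–133 → 66 bp
Sorted largest to smallest: 66, 15, 15, 12, 10, 10, 5 bp.

66, 15, 15, 12, 10, 10, 5 bp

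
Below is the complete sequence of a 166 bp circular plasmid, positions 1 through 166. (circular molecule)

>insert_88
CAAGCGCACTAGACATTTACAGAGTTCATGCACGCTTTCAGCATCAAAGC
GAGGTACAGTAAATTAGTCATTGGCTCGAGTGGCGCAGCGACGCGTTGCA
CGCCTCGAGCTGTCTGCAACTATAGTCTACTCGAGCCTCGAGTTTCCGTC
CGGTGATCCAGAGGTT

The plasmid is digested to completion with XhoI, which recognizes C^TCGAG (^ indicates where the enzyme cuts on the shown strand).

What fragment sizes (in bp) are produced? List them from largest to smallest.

104, 29, 26, 7 bp

XhoI sites (CTCGAG) start at positions 75, 104, 130, 137.
XhoI cuts after the first base of each site, so after positions 75, 104, 130, 137.
Circular molecule, 4 cuts → 4 fragments:
  76–104 → 29 bp
  105–130 → 26 bp
  131–137 → 7 bp
  138–166 then 1–75 → 29 + 75 = 104 bp
Sorted largest to smallest: 104, 29, 26, 7 bp.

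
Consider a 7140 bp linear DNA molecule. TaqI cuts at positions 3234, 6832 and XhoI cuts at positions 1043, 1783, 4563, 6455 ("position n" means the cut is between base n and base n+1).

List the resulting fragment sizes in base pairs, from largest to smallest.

1892, 1451, 1329, 1043, 740, 377, 308 bp

Combined cut positions (sorted): 1043, 1783, 3234, 4563, 6455, 6832.
Linear molecule, 6 cuts → 7 fragments:
  1043 − 0 = 1043 bp
  1783 − 1043 = 740 bp
  3234 − 1783 = 1451 bp
  4563 − 3234 = 1329 bp
  6455 − 4563 = 1892 bp
  6832 − 6455 = 377 bp
  7140 − 6832 = 308 bp
Sorted largest to smallest: 1892, 1451, 1329, 1043, 740, 377, 308 bp.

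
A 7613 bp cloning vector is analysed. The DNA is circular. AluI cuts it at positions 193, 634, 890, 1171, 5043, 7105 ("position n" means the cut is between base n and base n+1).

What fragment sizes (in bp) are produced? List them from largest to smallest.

Circular molecule, 6 cuts → 6 fragments:
  634 − 193 = 441 bp
  890 − 634 = 256 bp
  1171 − 890 = 281 bp
  5043 − 1171 = 3872 bp
  7105 − 5043 = 2062 bp
  wrap: 7613 − 7105 + 193 = 701 bp
Sorted largest to smallest: 3872, 2062, 701, 441, 281, 256 bp.

3872, 2062, 701, 441, 281, 256 bp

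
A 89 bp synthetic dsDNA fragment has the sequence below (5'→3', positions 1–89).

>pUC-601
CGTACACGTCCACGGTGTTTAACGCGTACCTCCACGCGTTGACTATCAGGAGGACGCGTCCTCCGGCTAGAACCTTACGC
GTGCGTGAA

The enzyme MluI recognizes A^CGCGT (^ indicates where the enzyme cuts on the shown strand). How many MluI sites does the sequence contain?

ACGCGT occurs starting at positions 22, 34, 54, 77.
MluI cuts at 4 sites.

4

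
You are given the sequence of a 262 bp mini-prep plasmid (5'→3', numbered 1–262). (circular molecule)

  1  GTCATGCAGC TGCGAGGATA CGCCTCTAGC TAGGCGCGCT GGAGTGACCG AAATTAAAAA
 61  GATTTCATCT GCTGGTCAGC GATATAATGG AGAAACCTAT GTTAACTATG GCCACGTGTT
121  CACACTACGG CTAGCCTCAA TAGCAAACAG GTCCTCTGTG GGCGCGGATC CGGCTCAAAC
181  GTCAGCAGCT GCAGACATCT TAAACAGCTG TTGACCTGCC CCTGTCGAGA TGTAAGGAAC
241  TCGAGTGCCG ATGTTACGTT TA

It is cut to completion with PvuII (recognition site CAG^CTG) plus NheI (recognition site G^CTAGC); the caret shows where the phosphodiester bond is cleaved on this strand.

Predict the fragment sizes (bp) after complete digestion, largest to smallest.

PvuII sites (CAGCTG) start at positions 7, 186, 205.
PvuII cuts after base 3 of each site, so after positions 9, 188, 207.
The NheI site (GCTAGC) starts at position 130.
NheI cuts after the first base of each site, so after position 130.
Combined cut positions: 9, 130, 188, 207.
Circular molecule, 4 cuts → 4 fragments:
  10–130 → 121 bp
  131–188 → 58 bp
  189–207 → 19 bp
  208–262 then 1–9 → 55 + 9 = 64 bp
Sorted largest to smallest: 121, 64, 58, 19 bp.

121, 64, 58, 19 bp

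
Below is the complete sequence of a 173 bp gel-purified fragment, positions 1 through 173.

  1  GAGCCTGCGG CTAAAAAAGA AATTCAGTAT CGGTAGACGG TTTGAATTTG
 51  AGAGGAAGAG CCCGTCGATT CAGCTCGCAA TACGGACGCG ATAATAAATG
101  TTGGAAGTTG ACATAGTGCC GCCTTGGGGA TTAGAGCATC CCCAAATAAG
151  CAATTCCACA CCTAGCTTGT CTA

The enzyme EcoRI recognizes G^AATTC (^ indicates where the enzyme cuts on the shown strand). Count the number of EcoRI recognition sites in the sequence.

No occurrence of GAATTC is present in the sequence.
EcoRI does not cut: 0 sites.

0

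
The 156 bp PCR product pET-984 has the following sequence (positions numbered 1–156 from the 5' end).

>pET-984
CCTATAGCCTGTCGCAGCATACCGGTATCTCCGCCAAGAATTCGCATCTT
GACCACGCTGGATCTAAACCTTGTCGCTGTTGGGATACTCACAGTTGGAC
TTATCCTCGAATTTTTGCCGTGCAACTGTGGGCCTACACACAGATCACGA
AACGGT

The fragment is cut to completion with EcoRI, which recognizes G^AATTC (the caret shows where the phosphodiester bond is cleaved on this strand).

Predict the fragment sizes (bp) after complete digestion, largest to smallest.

118, 38 bp

The EcoRI site (GAATTC) starts at position 38.
EcoRI cuts after the first base of each site, so after position 38.
Linear molecule, 1 cut → 2 fragments:
  1–38 → 38 bp
  39–156 → 118 bp
Sorted largest to smallest: 118, 38 bp.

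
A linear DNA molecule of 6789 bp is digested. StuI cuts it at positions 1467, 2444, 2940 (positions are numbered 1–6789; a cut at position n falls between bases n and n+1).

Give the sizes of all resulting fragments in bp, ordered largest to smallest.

Linear molecule, 3 cuts → 4 fragments:
  1467 − 0 = 1467 bp
  2444 − 1467 = 977 bp
  2940 − 2444 = 496 bp
  6789 − 2940 = 3849 bp
Sorted largest to smallest: 3849, 1467, 977, 496 bp.

3849, 1467, 977, 496 bp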